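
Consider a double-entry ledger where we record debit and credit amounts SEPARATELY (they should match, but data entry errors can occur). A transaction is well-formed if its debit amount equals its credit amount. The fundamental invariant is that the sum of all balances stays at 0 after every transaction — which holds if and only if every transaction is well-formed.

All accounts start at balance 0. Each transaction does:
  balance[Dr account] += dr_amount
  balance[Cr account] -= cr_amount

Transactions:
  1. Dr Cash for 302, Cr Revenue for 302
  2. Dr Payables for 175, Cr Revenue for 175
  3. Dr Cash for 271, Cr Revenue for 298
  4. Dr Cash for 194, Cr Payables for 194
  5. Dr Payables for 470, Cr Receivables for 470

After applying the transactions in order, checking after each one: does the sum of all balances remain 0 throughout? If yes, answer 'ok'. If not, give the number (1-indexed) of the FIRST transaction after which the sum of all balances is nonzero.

Answer: 3

Derivation:
After txn 1: dr=302 cr=302 sum_balances=0
After txn 2: dr=175 cr=175 sum_balances=0
After txn 3: dr=271 cr=298 sum_balances=-27
After txn 4: dr=194 cr=194 sum_balances=-27
After txn 5: dr=470 cr=470 sum_balances=-27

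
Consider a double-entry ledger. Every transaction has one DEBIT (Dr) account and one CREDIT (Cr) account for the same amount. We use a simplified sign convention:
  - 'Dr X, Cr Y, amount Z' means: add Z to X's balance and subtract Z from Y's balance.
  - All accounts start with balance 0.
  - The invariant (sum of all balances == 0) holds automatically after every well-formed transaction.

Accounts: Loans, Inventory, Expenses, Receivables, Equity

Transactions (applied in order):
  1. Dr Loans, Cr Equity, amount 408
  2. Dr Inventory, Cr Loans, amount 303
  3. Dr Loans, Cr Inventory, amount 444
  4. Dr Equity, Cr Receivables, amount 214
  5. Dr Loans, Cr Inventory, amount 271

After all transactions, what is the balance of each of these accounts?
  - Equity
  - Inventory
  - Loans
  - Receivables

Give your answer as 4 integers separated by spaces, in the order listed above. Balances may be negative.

After txn 1 (Dr Loans, Cr Equity, amount 408): Equity=-408 Loans=408
After txn 2 (Dr Inventory, Cr Loans, amount 303): Equity=-408 Inventory=303 Loans=105
After txn 3 (Dr Loans, Cr Inventory, amount 444): Equity=-408 Inventory=-141 Loans=549
After txn 4 (Dr Equity, Cr Receivables, amount 214): Equity=-194 Inventory=-141 Loans=549 Receivables=-214
After txn 5 (Dr Loans, Cr Inventory, amount 271): Equity=-194 Inventory=-412 Loans=820 Receivables=-214

Answer: -194 -412 820 -214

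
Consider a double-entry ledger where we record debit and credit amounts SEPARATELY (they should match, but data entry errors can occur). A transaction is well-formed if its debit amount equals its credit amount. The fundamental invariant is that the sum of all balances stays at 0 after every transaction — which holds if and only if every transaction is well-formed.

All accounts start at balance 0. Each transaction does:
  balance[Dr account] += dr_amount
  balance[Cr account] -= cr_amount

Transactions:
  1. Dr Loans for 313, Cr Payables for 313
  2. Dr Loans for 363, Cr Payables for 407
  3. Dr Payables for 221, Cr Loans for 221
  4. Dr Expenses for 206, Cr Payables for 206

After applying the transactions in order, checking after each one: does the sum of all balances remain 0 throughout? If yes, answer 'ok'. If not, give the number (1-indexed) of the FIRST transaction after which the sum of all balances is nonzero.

After txn 1: dr=313 cr=313 sum_balances=0
After txn 2: dr=363 cr=407 sum_balances=-44
After txn 3: dr=221 cr=221 sum_balances=-44
After txn 4: dr=206 cr=206 sum_balances=-44

Answer: 2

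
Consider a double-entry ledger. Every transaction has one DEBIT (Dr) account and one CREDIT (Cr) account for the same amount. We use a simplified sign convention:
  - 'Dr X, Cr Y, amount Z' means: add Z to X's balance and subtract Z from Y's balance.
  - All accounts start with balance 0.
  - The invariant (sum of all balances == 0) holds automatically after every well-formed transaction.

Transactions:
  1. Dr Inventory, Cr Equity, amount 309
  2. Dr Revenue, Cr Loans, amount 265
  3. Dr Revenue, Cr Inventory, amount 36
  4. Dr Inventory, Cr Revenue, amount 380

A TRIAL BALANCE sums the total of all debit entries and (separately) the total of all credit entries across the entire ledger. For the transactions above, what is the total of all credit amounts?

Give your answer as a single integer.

Txn 1: credit+=309
Txn 2: credit+=265
Txn 3: credit+=36
Txn 4: credit+=380
Total credits = 990

Answer: 990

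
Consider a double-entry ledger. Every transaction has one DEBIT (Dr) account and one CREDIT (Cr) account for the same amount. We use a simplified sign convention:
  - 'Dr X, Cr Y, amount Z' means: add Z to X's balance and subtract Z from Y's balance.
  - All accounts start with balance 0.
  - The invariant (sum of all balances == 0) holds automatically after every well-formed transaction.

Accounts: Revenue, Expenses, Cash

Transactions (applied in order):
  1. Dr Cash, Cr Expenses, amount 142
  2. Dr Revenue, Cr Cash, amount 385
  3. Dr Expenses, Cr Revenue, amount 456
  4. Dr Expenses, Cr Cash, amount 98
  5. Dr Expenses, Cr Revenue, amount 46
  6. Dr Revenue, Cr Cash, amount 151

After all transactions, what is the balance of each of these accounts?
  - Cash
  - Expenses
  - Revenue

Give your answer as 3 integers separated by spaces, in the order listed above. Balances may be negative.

Answer: -492 458 34

Derivation:
After txn 1 (Dr Cash, Cr Expenses, amount 142): Cash=142 Expenses=-142
After txn 2 (Dr Revenue, Cr Cash, amount 385): Cash=-243 Expenses=-142 Revenue=385
After txn 3 (Dr Expenses, Cr Revenue, amount 456): Cash=-243 Expenses=314 Revenue=-71
After txn 4 (Dr Expenses, Cr Cash, amount 98): Cash=-341 Expenses=412 Revenue=-71
After txn 5 (Dr Expenses, Cr Revenue, amount 46): Cash=-341 Expenses=458 Revenue=-117
After txn 6 (Dr Revenue, Cr Cash, amount 151): Cash=-492 Expenses=458 Revenue=34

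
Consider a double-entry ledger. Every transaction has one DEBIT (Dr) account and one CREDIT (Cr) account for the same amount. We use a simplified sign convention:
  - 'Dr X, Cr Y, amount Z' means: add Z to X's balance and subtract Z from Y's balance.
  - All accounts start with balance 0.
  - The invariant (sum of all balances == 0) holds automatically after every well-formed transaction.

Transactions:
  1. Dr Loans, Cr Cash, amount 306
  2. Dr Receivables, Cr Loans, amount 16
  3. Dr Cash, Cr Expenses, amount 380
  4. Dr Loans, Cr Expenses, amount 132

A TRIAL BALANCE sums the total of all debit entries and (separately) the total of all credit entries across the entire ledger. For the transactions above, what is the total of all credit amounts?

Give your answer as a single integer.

Answer: 834

Derivation:
Txn 1: credit+=306
Txn 2: credit+=16
Txn 3: credit+=380
Txn 4: credit+=132
Total credits = 834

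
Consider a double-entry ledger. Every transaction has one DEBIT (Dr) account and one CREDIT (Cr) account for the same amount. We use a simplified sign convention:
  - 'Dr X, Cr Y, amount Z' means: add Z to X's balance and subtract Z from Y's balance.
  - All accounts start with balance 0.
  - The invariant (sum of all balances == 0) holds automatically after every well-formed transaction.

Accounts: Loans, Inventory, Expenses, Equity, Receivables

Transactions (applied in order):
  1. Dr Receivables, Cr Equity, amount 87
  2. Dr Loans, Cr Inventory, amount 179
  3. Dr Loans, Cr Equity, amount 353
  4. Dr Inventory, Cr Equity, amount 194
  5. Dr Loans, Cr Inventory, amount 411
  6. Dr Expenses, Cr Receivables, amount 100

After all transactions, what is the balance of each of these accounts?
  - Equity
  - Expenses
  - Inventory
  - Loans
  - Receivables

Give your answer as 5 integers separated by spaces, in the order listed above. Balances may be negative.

Answer: -634 100 -396 943 -13

Derivation:
After txn 1 (Dr Receivables, Cr Equity, amount 87): Equity=-87 Receivables=87
After txn 2 (Dr Loans, Cr Inventory, amount 179): Equity=-87 Inventory=-179 Loans=179 Receivables=87
After txn 3 (Dr Loans, Cr Equity, amount 353): Equity=-440 Inventory=-179 Loans=532 Receivables=87
After txn 4 (Dr Inventory, Cr Equity, amount 194): Equity=-634 Inventory=15 Loans=532 Receivables=87
After txn 5 (Dr Loans, Cr Inventory, amount 411): Equity=-634 Inventory=-396 Loans=943 Receivables=87
After txn 6 (Dr Expenses, Cr Receivables, amount 100): Equity=-634 Expenses=100 Inventory=-396 Loans=943 Receivables=-13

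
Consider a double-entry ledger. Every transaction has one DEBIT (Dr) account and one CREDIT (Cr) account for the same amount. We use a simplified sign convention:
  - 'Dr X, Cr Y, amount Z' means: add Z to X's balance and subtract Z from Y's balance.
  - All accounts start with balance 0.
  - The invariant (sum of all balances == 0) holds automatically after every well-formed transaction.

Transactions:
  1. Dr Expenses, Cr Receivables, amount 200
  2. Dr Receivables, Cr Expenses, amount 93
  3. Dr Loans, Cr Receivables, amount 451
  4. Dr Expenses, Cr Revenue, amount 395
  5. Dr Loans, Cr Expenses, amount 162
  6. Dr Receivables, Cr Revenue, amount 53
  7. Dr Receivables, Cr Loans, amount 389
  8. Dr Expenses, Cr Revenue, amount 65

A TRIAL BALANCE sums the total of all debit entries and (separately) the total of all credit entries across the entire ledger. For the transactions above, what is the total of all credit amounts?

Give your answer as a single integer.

Answer: 1808

Derivation:
Txn 1: credit+=200
Txn 2: credit+=93
Txn 3: credit+=451
Txn 4: credit+=395
Txn 5: credit+=162
Txn 6: credit+=53
Txn 7: credit+=389
Txn 8: credit+=65
Total credits = 1808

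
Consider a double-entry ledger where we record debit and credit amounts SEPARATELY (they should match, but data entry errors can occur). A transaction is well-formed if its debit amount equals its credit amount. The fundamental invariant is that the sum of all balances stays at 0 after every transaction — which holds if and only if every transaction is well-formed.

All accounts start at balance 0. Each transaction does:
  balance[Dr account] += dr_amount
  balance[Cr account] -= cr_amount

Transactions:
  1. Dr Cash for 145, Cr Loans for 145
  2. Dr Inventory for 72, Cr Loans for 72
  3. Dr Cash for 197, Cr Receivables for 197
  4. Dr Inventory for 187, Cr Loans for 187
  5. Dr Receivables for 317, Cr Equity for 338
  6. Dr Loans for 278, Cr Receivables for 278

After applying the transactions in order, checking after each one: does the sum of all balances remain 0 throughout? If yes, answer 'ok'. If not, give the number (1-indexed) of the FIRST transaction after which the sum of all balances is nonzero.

Answer: 5

Derivation:
After txn 1: dr=145 cr=145 sum_balances=0
After txn 2: dr=72 cr=72 sum_balances=0
After txn 3: dr=197 cr=197 sum_balances=0
After txn 4: dr=187 cr=187 sum_balances=0
After txn 5: dr=317 cr=338 sum_balances=-21
After txn 6: dr=278 cr=278 sum_balances=-21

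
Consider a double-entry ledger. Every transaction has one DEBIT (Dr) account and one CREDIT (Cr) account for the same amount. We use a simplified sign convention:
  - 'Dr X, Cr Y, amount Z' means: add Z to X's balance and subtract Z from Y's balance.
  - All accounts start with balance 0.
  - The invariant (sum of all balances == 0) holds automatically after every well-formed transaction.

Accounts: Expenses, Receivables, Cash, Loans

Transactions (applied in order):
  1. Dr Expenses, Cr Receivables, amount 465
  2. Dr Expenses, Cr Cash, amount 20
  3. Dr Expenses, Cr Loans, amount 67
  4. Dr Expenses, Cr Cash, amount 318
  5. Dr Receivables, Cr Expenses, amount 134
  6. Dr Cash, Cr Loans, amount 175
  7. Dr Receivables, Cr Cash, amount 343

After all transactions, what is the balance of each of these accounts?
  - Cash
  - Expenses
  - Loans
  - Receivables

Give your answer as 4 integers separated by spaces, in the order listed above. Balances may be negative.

Answer: -506 736 -242 12

Derivation:
After txn 1 (Dr Expenses, Cr Receivables, amount 465): Expenses=465 Receivables=-465
After txn 2 (Dr Expenses, Cr Cash, amount 20): Cash=-20 Expenses=485 Receivables=-465
After txn 3 (Dr Expenses, Cr Loans, amount 67): Cash=-20 Expenses=552 Loans=-67 Receivables=-465
After txn 4 (Dr Expenses, Cr Cash, amount 318): Cash=-338 Expenses=870 Loans=-67 Receivables=-465
After txn 5 (Dr Receivables, Cr Expenses, amount 134): Cash=-338 Expenses=736 Loans=-67 Receivables=-331
After txn 6 (Dr Cash, Cr Loans, amount 175): Cash=-163 Expenses=736 Loans=-242 Receivables=-331
After txn 7 (Dr Receivables, Cr Cash, amount 343): Cash=-506 Expenses=736 Loans=-242 Receivables=12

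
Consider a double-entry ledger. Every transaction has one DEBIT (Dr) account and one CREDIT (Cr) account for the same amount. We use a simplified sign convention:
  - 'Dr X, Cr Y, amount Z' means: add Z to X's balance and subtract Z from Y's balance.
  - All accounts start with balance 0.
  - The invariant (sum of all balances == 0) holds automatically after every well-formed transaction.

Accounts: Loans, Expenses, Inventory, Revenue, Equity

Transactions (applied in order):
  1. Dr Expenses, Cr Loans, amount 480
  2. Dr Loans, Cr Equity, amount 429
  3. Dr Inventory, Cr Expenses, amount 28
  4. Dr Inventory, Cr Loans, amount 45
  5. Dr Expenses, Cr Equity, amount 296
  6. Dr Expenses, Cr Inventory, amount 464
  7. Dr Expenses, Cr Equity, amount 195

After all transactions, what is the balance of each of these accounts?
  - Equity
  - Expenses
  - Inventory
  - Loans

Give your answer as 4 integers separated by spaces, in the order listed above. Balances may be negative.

Answer: -920 1407 -391 -96

Derivation:
After txn 1 (Dr Expenses, Cr Loans, amount 480): Expenses=480 Loans=-480
After txn 2 (Dr Loans, Cr Equity, amount 429): Equity=-429 Expenses=480 Loans=-51
After txn 3 (Dr Inventory, Cr Expenses, amount 28): Equity=-429 Expenses=452 Inventory=28 Loans=-51
After txn 4 (Dr Inventory, Cr Loans, amount 45): Equity=-429 Expenses=452 Inventory=73 Loans=-96
After txn 5 (Dr Expenses, Cr Equity, amount 296): Equity=-725 Expenses=748 Inventory=73 Loans=-96
After txn 6 (Dr Expenses, Cr Inventory, amount 464): Equity=-725 Expenses=1212 Inventory=-391 Loans=-96
After txn 7 (Dr Expenses, Cr Equity, amount 195): Equity=-920 Expenses=1407 Inventory=-391 Loans=-96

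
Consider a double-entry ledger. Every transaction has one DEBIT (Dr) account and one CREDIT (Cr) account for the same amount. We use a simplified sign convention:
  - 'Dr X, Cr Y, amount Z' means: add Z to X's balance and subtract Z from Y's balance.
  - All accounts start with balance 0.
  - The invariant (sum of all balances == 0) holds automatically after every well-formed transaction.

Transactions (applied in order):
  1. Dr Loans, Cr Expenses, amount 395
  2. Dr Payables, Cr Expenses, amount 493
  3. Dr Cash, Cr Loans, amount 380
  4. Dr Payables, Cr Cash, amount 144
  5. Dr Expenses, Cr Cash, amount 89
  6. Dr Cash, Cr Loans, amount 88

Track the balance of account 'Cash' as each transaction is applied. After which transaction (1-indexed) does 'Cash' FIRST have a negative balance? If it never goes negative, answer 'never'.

Answer: never

Derivation:
After txn 1: Cash=0
After txn 2: Cash=0
After txn 3: Cash=380
After txn 4: Cash=236
After txn 5: Cash=147
After txn 6: Cash=235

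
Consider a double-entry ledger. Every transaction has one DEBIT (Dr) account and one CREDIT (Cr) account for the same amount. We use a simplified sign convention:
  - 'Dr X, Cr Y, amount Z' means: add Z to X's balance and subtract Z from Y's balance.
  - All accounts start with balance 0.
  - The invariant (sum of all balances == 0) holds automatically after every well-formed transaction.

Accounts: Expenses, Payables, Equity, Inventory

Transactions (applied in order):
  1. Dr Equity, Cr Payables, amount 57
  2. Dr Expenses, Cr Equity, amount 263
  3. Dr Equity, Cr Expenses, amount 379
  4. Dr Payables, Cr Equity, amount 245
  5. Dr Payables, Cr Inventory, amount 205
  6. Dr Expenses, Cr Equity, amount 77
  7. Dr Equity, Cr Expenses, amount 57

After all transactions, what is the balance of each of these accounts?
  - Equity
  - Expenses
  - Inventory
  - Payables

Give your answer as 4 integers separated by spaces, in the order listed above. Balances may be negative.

After txn 1 (Dr Equity, Cr Payables, amount 57): Equity=57 Payables=-57
After txn 2 (Dr Expenses, Cr Equity, amount 263): Equity=-206 Expenses=263 Payables=-57
After txn 3 (Dr Equity, Cr Expenses, amount 379): Equity=173 Expenses=-116 Payables=-57
After txn 4 (Dr Payables, Cr Equity, amount 245): Equity=-72 Expenses=-116 Payables=188
After txn 5 (Dr Payables, Cr Inventory, amount 205): Equity=-72 Expenses=-116 Inventory=-205 Payables=393
After txn 6 (Dr Expenses, Cr Equity, amount 77): Equity=-149 Expenses=-39 Inventory=-205 Payables=393
After txn 7 (Dr Equity, Cr Expenses, amount 57): Equity=-92 Expenses=-96 Inventory=-205 Payables=393

Answer: -92 -96 -205 393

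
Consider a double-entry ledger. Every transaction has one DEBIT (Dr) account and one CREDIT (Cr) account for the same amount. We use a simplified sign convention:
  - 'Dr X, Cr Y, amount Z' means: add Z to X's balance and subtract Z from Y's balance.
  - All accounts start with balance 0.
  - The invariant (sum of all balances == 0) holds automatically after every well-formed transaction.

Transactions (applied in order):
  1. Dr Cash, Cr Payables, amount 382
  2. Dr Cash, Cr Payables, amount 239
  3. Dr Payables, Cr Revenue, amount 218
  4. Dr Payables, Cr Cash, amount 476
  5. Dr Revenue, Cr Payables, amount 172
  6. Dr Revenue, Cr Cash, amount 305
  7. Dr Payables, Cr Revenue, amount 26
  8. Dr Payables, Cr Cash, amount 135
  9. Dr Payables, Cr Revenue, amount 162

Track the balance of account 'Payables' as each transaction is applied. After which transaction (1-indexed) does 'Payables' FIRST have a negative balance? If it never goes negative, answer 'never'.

After txn 1: Payables=-382

Answer: 1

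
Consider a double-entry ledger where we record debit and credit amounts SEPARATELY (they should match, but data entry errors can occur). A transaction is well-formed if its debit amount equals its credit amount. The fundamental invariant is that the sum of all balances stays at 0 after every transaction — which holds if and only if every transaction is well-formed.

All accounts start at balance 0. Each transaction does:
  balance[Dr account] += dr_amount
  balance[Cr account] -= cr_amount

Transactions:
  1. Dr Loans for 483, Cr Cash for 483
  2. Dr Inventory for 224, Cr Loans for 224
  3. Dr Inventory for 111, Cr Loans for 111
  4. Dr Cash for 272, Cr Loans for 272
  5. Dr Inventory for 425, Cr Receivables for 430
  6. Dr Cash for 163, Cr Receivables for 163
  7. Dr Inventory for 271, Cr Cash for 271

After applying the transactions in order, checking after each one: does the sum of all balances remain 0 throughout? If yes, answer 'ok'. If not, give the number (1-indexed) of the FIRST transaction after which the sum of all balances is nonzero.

Answer: 5

Derivation:
After txn 1: dr=483 cr=483 sum_balances=0
After txn 2: dr=224 cr=224 sum_balances=0
After txn 3: dr=111 cr=111 sum_balances=0
After txn 4: dr=272 cr=272 sum_balances=0
After txn 5: dr=425 cr=430 sum_balances=-5
After txn 6: dr=163 cr=163 sum_balances=-5
After txn 7: dr=271 cr=271 sum_balances=-5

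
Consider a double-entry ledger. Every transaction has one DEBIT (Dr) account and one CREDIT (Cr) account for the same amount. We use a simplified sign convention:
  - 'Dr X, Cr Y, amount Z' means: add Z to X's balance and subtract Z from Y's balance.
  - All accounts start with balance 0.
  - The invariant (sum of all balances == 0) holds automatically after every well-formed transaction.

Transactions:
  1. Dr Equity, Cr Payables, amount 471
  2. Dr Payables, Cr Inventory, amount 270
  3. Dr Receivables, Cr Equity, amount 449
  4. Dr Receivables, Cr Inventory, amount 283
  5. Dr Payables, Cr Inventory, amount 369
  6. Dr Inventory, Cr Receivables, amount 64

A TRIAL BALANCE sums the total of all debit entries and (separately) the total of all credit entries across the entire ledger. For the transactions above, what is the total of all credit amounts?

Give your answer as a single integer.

Answer: 1906

Derivation:
Txn 1: credit+=471
Txn 2: credit+=270
Txn 3: credit+=449
Txn 4: credit+=283
Txn 5: credit+=369
Txn 6: credit+=64
Total credits = 1906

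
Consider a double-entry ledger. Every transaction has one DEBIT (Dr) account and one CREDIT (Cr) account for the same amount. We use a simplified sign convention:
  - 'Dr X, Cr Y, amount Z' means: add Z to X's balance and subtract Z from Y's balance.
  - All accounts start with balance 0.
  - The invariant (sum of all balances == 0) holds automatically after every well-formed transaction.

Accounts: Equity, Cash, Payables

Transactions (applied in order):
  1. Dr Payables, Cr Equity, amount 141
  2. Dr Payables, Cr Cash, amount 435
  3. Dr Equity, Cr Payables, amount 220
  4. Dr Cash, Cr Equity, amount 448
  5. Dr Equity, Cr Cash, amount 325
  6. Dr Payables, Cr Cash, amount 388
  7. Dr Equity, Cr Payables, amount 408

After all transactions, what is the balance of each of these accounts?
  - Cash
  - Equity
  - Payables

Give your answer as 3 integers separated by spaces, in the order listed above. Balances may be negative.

After txn 1 (Dr Payables, Cr Equity, amount 141): Equity=-141 Payables=141
After txn 2 (Dr Payables, Cr Cash, amount 435): Cash=-435 Equity=-141 Payables=576
After txn 3 (Dr Equity, Cr Payables, amount 220): Cash=-435 Equity=79 Payables=356
After txn 4 (Dr Cash, Cr Equity, amount 448): Cash=13 Equity=-369 Payables=356
After txn 5 (Dr Equity, Cr Cash, amount 325): Cash=-312 Equity=-44 Payables=356
After txn 6 (Dr Payables, Cr Cash, amount 388): Cash=-700 Equity=-44 Payables=744
After txn 7 (Dr Equity, Cr Payables, amount 408): Cash=-700 Equity=364 Payables=336

Answer: -700 364 336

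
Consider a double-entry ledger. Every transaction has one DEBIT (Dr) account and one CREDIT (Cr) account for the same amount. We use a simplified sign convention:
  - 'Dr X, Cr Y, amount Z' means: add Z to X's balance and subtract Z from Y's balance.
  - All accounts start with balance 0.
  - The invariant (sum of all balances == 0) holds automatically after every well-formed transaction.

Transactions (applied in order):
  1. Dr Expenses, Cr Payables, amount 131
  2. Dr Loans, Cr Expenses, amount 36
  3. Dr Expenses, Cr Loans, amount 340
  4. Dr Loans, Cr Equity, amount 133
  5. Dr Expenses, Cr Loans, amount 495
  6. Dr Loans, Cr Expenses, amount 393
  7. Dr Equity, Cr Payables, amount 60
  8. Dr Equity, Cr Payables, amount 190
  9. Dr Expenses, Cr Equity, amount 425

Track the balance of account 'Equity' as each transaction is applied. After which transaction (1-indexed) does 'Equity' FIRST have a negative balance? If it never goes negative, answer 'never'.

Answer: 4

Derivation:
After txn 1: Equity=0
After txn 2: Equity=0
After txn 3: Equity=0
After txn 4: Equity=-133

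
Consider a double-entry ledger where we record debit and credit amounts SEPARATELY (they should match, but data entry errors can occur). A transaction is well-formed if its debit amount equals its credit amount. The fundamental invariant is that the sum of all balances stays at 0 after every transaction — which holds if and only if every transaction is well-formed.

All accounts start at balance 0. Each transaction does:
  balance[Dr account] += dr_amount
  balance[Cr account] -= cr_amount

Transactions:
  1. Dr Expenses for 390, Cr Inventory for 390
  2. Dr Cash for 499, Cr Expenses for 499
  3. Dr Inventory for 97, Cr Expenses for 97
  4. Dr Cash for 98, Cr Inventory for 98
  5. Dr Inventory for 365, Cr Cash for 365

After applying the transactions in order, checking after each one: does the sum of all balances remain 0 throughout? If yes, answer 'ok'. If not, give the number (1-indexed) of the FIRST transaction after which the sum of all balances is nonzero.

Answer: ok

Derivation:
After txn 1: dr=390 cr=390 sum_balances=0
After txn 2: dr=499 cr=499 sum_balances=0
After txn 3: dr=97 cr=97 sum_balances=0
After txn 4: dr=98 cr=98 sum_balances=0
After txn 5: dr=365 cr=365 sum_balances=0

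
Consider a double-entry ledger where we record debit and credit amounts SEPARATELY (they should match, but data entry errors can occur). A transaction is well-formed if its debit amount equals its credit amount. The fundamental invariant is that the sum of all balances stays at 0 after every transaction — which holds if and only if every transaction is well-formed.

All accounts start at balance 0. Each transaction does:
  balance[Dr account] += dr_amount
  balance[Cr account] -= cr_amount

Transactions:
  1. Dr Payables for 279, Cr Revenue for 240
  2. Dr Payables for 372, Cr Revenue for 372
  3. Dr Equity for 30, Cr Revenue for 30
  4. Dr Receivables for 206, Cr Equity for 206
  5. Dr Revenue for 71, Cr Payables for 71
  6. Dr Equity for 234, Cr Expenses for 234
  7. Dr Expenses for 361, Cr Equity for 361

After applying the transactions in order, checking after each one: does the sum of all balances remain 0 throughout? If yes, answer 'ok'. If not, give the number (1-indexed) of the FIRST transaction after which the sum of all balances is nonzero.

After txn 1: dr=279 cr=240 sum_balances=39
After txn 2: dr=372 cr=372 sum_balances=39
After txn 3: dr=30 cr=30 sum_balances=39
After txn 4: dr=206 cr=206 sum_balances=39
After txn 5: dr=71 cr=71 sum_balances=39
After txn 6: dr=234 cr=234 sum_balances=39
After txn 7: dr=361 cr=361 sum_balances=39

Answer: 1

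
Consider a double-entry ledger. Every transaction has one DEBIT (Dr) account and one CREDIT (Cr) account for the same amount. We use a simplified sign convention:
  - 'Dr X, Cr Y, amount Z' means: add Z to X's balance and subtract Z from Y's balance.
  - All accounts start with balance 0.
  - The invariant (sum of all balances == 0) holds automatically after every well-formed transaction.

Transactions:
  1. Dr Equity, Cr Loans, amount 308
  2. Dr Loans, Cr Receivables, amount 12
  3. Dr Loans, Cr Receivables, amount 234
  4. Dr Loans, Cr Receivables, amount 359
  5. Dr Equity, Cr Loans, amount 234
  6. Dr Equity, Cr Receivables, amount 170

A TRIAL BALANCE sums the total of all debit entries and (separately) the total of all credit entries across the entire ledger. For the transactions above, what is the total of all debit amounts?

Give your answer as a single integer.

Txn 1: debit+=308
Txn 2: debit+=12
Txn 3: debit+=234
Txn 4: debit+=359
Txn 5: debit+=234
Txn 6: debit+=170
Total debits = 1317

Answer: 1317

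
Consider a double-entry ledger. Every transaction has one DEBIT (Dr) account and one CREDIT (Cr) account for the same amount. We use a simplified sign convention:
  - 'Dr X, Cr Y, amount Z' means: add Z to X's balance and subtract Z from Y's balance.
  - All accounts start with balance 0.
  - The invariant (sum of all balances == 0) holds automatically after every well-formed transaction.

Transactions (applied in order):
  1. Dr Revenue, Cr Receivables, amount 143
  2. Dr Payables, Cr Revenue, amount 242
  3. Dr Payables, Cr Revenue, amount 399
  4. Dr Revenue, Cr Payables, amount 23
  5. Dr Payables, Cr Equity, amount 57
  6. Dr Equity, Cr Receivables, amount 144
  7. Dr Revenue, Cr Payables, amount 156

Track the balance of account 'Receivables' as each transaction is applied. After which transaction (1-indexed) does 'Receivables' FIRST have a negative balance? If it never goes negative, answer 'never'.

Answer: 1

Derivation:
After txn 1: Receivables=-143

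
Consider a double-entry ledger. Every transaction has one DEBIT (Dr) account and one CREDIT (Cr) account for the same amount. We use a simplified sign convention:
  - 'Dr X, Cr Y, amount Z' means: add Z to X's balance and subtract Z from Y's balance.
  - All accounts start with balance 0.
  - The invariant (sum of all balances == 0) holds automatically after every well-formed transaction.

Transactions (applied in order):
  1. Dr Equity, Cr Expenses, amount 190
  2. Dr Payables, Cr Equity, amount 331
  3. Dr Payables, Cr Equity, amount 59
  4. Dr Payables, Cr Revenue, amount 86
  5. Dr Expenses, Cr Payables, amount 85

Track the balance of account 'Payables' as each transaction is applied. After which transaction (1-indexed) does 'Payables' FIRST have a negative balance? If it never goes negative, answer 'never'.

After txn 1: Payables=0
After txn 2: Payables=331
After txn 3: Payables=390
After txn 4: Payables=476
After txn 5: Payables=391

Answer: never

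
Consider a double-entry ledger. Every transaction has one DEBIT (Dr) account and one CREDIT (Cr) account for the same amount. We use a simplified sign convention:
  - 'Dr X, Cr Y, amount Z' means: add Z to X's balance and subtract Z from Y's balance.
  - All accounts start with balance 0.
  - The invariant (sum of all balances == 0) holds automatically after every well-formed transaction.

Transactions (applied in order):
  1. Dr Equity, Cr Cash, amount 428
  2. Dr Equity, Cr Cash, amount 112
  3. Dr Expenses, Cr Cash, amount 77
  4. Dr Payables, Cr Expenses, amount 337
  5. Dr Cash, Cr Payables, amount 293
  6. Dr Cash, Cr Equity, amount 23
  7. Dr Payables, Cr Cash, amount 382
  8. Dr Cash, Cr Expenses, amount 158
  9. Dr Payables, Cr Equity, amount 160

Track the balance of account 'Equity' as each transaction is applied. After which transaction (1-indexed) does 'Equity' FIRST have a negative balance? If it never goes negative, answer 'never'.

After txn 1: Equity=428
After txn 2: Equity=540
After txn 3: Equity=540
After txn 4: Equity=540
After txn 5: Equity=540
After txn 6: Equity=517
After txn 7: Equity=517
After txn 8: Equity=517
After txn 9: Equity=357

Answer: never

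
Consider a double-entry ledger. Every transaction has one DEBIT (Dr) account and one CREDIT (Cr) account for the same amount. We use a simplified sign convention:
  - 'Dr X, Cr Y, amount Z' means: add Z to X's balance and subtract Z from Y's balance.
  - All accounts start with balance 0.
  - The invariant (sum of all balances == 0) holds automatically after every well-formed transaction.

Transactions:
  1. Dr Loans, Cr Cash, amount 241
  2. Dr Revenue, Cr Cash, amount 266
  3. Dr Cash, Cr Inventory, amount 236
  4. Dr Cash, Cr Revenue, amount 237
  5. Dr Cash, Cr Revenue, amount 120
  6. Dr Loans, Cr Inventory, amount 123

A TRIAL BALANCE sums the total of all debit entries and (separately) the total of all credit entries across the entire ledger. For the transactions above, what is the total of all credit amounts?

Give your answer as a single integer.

Answer: 1223

Derivation:
Txn 1: credit+=241
Txn 2: credit+=266
Txn 3: credit+=236
Txn 4: credit+=237
Txn 5: credit+=120
Txn 6: credit+=123
Total credits = 1223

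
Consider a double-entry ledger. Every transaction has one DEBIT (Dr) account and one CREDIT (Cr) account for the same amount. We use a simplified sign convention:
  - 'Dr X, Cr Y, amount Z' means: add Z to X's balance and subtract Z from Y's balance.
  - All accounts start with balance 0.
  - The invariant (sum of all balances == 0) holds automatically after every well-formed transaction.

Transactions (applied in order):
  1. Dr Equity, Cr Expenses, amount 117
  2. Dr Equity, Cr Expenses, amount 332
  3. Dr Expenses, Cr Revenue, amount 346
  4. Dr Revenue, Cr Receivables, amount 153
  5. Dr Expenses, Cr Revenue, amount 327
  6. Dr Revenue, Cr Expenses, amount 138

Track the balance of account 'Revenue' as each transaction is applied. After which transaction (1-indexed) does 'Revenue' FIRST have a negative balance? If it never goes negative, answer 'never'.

Answer: 3

Derivation:
After txn 1: Revenue=0
After txn 2: Revenue=0
After txn 3: Revenue=-346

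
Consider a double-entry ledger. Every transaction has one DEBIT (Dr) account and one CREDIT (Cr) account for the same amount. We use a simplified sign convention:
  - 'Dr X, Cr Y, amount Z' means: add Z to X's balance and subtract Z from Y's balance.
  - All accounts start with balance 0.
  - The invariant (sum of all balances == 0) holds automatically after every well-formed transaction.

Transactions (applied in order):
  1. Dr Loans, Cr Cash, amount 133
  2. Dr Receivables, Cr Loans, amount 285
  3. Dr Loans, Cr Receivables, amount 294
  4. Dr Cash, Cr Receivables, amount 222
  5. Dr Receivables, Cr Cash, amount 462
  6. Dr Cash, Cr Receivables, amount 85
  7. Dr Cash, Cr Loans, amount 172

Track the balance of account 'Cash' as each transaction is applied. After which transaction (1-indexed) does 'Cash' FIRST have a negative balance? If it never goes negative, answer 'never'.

Answer: 1

Derivation:
After txn 1: Cash=-133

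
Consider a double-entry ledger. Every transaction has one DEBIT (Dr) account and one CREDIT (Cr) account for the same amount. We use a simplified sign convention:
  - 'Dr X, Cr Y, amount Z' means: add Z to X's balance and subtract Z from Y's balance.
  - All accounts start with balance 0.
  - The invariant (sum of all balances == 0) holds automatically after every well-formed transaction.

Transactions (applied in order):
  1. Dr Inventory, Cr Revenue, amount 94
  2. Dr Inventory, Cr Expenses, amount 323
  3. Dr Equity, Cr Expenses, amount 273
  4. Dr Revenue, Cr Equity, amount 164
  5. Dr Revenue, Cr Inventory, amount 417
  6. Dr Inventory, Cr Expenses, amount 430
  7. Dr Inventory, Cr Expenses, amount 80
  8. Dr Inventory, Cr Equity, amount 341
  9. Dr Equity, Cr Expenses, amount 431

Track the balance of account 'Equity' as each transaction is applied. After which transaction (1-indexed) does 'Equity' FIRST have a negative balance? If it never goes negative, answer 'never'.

After txn 1: Equity=0
After txn 2: Equity=0
After txn 3: Equity=273
After txn 4: Equity=109
After txn 5: Equity=109
After txn 6: Equity=109
After txn 7: Equity=109
After txn 8: Equity=-232

Answer: 8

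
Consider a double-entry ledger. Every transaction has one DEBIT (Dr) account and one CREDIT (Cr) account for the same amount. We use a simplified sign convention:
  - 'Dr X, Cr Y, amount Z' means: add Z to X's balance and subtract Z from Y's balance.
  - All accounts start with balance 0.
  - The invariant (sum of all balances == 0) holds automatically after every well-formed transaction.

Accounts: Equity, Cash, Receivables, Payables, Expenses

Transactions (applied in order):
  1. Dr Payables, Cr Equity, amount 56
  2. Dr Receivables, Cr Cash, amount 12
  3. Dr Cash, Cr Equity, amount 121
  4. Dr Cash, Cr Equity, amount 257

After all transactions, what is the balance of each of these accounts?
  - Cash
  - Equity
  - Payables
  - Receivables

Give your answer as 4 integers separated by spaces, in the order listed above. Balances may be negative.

Answer: 366 -434 56 12

Derivation:
After txn 1 (Dr Payables, Cr Equity, amount 56): Equity=-56 Payables=56
After txn 2 (Dr Receivables, Cr Cash, amount 12): Cash=-12 Equity=-56 Payables=56 Receivables=12
After txn 3 (Dr Cash, Cr Equity, amount 121): Cash=109 Equity=-177 Payables=56 Receivables=12
After txn 4 (Dr Cash, Cr Equity, amount 257): Cash=366 Equity=-434 Payables=56 Receivables=12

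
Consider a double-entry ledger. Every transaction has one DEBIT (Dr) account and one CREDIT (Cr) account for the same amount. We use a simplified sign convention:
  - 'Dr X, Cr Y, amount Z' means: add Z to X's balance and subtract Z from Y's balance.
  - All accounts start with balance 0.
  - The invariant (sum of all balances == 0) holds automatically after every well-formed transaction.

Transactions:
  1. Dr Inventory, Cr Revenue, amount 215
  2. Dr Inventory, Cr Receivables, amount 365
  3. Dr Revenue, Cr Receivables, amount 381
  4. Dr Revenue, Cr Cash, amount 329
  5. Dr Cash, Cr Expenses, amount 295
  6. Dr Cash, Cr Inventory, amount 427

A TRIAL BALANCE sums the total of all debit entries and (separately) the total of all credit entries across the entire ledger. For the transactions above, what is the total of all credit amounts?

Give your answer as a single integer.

Answer: 2012

Derivation:
Txn 1: credit+=215
Txn 2: credit+=365
Txn 3: credit+=381
Txn 4: credit+=329
Txn 5: credit+=295
Txn 6: credit+=427
Total credits = 2012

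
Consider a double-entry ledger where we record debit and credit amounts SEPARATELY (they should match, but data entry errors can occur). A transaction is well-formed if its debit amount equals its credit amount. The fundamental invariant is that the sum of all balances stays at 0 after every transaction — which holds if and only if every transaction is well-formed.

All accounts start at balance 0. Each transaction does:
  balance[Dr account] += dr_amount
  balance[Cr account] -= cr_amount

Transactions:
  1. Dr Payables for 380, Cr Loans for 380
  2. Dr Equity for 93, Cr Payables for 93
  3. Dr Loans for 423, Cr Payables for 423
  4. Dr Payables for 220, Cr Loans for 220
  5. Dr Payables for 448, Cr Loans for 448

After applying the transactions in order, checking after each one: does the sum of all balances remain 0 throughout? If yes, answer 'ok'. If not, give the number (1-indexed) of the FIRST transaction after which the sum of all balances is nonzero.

Answer: ok

Derivation:
After txn 1: dr=380 cr=380 sum_balances=0
After txn 2: dr=93 cr=93 sum_balances=0
After txn 3: dr=423 cr=423 sum_balances=0
After txn 4: dr=220 cr=220 sum_balances=0
After txn 5: dr=448 cr=448 sum_balances=0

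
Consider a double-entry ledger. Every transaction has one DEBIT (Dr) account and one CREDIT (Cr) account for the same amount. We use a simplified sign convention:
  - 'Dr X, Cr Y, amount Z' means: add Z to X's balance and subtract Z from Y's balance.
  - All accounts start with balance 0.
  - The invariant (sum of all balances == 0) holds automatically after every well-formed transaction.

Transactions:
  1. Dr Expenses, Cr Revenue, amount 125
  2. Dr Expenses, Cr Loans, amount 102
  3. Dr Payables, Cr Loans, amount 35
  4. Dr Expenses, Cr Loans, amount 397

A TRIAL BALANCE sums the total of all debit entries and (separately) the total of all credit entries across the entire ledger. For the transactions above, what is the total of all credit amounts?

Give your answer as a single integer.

Answer: 659

Derivation:
Txn 1: credit+=125
Txn 2: credit+=102
Txn 3: credit+=35
Txn 4: credit+=397
Total credits = 659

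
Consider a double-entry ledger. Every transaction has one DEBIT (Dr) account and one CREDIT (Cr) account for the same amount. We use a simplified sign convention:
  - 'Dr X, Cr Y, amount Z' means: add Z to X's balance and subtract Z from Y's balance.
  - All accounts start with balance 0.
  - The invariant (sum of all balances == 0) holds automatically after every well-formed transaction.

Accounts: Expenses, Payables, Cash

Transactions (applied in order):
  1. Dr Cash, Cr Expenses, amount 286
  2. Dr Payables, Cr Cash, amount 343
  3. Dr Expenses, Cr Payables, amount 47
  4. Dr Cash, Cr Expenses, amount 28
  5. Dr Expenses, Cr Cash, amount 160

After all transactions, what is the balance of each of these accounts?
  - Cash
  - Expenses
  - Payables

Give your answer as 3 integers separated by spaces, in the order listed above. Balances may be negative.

Answer: -189 -107 296

Derivation:
After txn 1 (Dr Cash, Cr Expenses, amount 286): Cash=286 Expenses=-286
After txn 2 (Dr Payables, Cr Cash, amount 343): Cash=-57 Expenses=-286 Payables=343
After txn 3 (Dr Expenses, Cr Payables, amount 47): Cash=-57 Expenses=-239 Payables=296
After txn 4 (Dr Cash, Cr Expenses, amount 28): Cash=-29 Expenses=-267 Payables=296
After txn 5 (Dr Expenses, Cr Cash, amount 160): Cash=-189 Expenses=-107 Payables=296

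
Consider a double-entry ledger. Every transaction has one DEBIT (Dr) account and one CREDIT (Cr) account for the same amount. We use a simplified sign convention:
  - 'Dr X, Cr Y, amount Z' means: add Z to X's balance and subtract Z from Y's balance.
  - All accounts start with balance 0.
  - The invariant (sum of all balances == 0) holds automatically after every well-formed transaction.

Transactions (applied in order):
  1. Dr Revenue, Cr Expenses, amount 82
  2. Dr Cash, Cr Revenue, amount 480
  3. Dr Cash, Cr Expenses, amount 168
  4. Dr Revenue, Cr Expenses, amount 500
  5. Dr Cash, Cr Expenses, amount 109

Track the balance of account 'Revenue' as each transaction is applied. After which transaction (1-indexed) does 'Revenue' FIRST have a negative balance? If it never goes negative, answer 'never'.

After txn 1: Revenue=82
After txn 2: Revenue=-398

Answer: 2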